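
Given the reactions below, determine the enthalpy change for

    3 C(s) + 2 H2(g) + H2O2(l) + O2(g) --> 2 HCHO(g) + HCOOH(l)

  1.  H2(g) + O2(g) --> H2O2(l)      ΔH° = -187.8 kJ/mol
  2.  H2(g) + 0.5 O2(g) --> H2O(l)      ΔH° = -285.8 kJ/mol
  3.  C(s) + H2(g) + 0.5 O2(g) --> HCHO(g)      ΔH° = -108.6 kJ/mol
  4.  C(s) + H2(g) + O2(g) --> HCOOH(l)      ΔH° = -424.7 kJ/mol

ΔH° = -454.1 kJ/mol

eq. 1 reversed (reverse to put H2O2(l) on the reactant side): +187.8 kJ/mol
eq. 2: not needed (H2O(l) appears nowhere else).
eq. 3 × 2 (scale by 2 for the 2 HCHO(g)): (2)·(-108.6) = -217.2 kJ/mol
eq. 4 as written (HCOOH(l) already on the product side): -424.7 kJ/mol
Combining the equations, ΔH° = (+187.8) + (-217.2) + (-424.7) = -454.1 kJ/mol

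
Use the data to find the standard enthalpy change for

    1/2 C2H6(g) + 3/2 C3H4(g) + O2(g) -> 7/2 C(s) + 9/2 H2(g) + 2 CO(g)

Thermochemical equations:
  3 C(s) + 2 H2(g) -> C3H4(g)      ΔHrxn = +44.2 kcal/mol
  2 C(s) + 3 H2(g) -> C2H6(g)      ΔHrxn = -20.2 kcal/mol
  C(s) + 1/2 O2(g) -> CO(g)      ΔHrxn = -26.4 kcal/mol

equation 1 reversed and × 3/2: (-3/2)·(+44.2) = -66.3 kcal/mol
equation 2 reversed and × 1/2: (-1/2)·(-20.2) = +10.1 kcal/mol
equation 3 × 2: (2)·(-26.4) = -52.8 kcal/mol
By Hess's law, ΔHrxn = (-66.3) + (+10.1) + (-52.8) = -109.0 kcal/mol

ΔHrxn = -109.0 kcal/mol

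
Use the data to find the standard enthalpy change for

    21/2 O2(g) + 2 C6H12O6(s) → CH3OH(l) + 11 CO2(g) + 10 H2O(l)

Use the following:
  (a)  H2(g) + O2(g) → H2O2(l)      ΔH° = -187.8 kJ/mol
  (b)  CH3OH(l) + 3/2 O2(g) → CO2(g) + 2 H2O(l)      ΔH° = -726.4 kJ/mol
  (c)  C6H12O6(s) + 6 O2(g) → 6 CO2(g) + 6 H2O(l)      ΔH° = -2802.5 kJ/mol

ΔH° = -4878.6 kJ/mol

(a): not needed.
(b) reversed: +726.4 kJ/mol
(c) × 2: (2)·(-2802.5) = -5605.0 kJ/mol
Summing the manipulated equations, ΔH° = (+726.4) + (-5605.0) = -4878.6 kJ/mol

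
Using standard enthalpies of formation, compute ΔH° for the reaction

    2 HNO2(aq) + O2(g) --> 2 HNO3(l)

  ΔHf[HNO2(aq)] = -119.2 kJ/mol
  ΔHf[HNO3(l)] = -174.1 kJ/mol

ΔH° = -109.8 kJ/mol

Products: 2·(-174.1) = -348.2
Reactants: 2·(-119.2) + 1·(+0.0) = -238.4
ΔH° = (-348.2) − (-238.4) = -109.8 kJ/mol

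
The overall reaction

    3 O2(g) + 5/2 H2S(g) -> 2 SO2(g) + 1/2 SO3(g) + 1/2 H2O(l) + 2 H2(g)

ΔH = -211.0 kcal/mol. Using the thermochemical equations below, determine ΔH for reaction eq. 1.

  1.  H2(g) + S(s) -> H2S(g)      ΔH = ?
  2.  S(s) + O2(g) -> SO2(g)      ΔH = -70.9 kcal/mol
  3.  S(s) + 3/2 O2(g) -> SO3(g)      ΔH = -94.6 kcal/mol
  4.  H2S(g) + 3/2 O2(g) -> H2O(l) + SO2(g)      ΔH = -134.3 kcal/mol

ΔH = -4.9 kcal/mol

eq. 1 reversed and × 2 (H2(g) must end up as a product; scale by 2 for the 2 H2(g)): contributes −2·x
eq. 2 × 3/2: (3/2)·(-70.9) = -106.35 kcal/mol
eq. 3 × 1/2 (scale by 1/2 for the 1/2 SO3(g)): (1/2)·(-94.6) = -47.3 kcal/mol
eq. 4 × 1/2 (×1/2 to match 1/2 H2O(l) in the target): (1/2)·(-134.3) = -67.15 kcal/mol
-211.0 = (-106.35) + (-47.3) + (-67.15) − 2·x
x = (-211.0 − (-220.8)) / (-2) = -4.9 kcal/mol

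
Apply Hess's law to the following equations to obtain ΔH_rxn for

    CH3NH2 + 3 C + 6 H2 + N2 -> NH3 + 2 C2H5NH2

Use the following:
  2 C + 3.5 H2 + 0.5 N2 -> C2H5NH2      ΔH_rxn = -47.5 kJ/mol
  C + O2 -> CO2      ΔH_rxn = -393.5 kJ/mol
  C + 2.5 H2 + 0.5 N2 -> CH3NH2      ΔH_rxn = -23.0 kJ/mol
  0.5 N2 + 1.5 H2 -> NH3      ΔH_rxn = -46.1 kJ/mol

ΔH_rxn = -118.1 kJ/mol

equation 1 × 2: (2)·(-47.5) = -95.0 kJ/mol
equation 2: not needed.
equation 3 reversed: +23.0 kJ/mol
equation 4 as written: -46.1 kJ/mol
Since enthalpy is a state function, ΔH_rxn = (2)·(-47.5) + (-1)·(-23.0) + (1)·(-46.1) = -118.1 kJ/mol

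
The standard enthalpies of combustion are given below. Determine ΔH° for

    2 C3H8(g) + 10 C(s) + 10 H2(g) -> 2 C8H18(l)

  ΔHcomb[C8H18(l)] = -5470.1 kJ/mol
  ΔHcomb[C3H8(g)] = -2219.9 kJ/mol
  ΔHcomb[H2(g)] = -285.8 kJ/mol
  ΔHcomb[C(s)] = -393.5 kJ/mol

ΔH° = -292.6 kJ/mol

With combustion enthalpies, reactants minus products:
= [2·(-2219.9) + 10·(-393.5) + 10·(-285.8)] − [2·(-5470.1)]
= -292.6 kJ/mol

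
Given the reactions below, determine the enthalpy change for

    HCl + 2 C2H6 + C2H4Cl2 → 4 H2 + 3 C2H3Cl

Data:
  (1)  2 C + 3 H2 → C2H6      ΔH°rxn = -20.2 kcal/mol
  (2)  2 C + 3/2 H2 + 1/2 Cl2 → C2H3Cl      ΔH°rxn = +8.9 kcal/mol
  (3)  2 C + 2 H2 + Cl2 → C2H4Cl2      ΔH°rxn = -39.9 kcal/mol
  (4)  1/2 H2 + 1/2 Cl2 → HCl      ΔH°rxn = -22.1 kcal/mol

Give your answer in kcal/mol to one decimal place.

ΔH°rxn = 129.1 kcal/mol

(1) reversed and × 2: (-2)·(-20.2) = +40.4 kcal/mol
(2) × 3: (3)·(+8.9) = +26.7 kcal/mol
(3) reversed: +39.9 kcal/mol
(4) reversed: +22.1 kcal/mol
Summing the manipulated equations, ΔH°rxn = (+40.4) + (+26.7) + (+39.9) + (+22.1) = 129.1 kcal/mol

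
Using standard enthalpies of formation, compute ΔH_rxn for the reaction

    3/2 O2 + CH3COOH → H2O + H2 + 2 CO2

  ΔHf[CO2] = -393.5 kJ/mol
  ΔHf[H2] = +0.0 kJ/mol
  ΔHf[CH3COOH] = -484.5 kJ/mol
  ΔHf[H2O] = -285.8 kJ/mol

ΔH_rxn = -588.3 kJ/mol

ΔH°rxn = Σ nΔHf°(products) − Σ nΔHf°(reactants).
Products: 1·(-285.8) + 1·(+0.0) + 2·(-393.5) = -1072.8
Reactants: 3/2·(+0.0) + 1·(-484.5) = -484.5
ΔH_rxn = (-1072.8) − (-484.5) = -588.3 kJ/mol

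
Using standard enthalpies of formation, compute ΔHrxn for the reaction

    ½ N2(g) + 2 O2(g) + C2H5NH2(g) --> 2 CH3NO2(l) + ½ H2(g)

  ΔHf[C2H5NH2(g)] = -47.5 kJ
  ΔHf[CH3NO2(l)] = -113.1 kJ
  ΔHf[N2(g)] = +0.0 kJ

ΔH°rxn = Σ nΔHf°(products) − Σ nΔHf°(reactants).
Products: 2·(-113.1) + 1/2·(+0.0) = -226.2
Reactants: 1/2·(+0.0) + 2·(+0.0) + 1·(-47.5) = -47.5
ΔHrxn = (-226.2) − (-47.5) = -178.7 kJ

ΔHrxn = -178.7 kJ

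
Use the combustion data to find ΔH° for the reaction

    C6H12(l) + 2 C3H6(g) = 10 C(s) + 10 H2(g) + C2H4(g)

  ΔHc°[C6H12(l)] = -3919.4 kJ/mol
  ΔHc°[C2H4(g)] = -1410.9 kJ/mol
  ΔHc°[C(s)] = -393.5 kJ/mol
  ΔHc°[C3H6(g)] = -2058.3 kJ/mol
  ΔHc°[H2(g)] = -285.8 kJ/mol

Using ΔH = Σ nΔHc°(reactants) − Σ nΔHc°(products):
= [1·(-3919.4) + 2·(-2058.3)] − [10·(-393.5) + 10·(-285.8) + 1·(-1410.9)]
= 167.9 kJ/mol

ΔH° = 167.9 kJ/mol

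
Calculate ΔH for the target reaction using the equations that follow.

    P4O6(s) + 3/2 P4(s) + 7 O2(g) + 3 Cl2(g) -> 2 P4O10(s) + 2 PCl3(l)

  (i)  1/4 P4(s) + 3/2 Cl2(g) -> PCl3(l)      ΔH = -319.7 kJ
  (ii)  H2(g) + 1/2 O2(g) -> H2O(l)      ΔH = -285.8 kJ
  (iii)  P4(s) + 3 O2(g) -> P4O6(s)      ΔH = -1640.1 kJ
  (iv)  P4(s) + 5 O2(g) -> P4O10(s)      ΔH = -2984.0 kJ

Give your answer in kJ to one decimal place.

ΔH = -4967.3 kJ

(i) × 2: (2)·(-319.7) = -639.4 kJ
(ii): not needed.
(iii) reversed: +1640.1 kJ
(iv) × 2: (2)·(-2984.0) = -5968.0 kJ
ΔH = (2)·(-319.7) + (-1)·(-1640.1) + (2)·(-2984.0) = -4967.3 kJ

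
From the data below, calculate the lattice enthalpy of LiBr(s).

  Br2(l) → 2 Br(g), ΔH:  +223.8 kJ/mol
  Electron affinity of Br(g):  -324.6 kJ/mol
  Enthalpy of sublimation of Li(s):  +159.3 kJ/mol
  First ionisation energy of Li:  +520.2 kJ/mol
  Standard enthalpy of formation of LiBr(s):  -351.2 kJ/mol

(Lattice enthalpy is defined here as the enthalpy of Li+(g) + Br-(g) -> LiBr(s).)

ΔHf° = 1·ΔHsub + 1·(ΣIE) + 1/2·D(Br2) + 1·EA + U
-351.2 = 1·(+159.3) + 1·(+520.2) + 1/2·(+223.8) + 1·(-324.6) + U
U = -351.2 − (+466.8) = -818.0 kJ/mol

U = -818.0 kJ/mol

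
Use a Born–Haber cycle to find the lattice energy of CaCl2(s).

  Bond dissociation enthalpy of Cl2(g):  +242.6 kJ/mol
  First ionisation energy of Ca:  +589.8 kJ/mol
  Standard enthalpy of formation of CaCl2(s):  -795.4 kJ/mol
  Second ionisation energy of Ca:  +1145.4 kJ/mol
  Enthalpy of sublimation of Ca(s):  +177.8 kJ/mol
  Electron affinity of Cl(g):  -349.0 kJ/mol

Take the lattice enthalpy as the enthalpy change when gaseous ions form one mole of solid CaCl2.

U = -2253.0 kJ/mol

ΔHf° = 1·ΔHsub + 1·(ΣIE) + 1·D(Cl2) + 2·EA + U
-795.4 = 1·(+177.8) + 1·(+1735.2) + 1·(+242.6) + 2·(-349.0) + U
U = -795.4 − (+1457.6) = -2253.0 kJ/mol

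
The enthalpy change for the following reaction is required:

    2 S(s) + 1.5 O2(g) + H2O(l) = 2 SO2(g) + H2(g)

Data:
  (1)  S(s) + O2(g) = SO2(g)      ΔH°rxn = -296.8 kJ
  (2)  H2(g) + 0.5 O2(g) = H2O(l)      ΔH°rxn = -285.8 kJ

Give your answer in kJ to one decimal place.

(1) × 2: (2)·(-296.8) = -593.6 kJ
(2) reversed: +285.8 kJ
ΔH°rxn = (-593.6) + (+285.8) = -307.8 kJ

ΔH°rxn = -307.8 kJ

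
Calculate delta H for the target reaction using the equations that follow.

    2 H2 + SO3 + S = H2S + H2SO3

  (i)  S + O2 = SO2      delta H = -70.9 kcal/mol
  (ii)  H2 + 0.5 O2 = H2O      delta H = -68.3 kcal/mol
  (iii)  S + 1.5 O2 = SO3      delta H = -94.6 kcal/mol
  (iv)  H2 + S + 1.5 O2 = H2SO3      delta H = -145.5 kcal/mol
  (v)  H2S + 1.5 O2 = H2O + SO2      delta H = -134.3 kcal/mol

delta H = -55.8 kcal/mol

(i) as written: -70.9 kcal/mol
(ii) as written: -68.3 kcal/mol
(iii) reversed: +94.6 kcal/mol
(iv) as written: -145.5 kcal/mol
(v) reversed: +134.3 kcal/mol
delta H = (1)·(-70.9) + (1)·(-68.3) + (-1)·(-94.6) + (1)·(-145.5) + (-1)·(-134.3) = -55.8 kcal/mol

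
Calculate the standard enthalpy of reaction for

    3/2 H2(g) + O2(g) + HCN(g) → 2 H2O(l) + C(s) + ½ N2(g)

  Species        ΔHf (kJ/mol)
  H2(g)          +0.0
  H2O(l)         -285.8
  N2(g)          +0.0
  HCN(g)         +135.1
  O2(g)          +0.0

Products: 2·(-285.8) + 1·(+0.0) + 1/2·(+0.0) = -571.6
Reactants: 3/2·(+0.0) + 1·(+0.0) + 1·(+135.1) = +135.1
ΔH° = (-571.6) − (+135.1) = -706.7 kJ/mol

ΔH° = -706.7 kJ/mol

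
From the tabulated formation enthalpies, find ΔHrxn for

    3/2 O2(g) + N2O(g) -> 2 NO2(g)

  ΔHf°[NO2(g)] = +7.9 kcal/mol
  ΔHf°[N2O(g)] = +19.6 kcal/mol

ΔH°rxn = Σ nΔHf°(products) − Σ nΔHf°(reactants).
Products: 2·(+7.9) = +15.8
Reactants: 3/2·(+0.0) + 1·(+19.6) = +19.6
ΔHrxn = (+15.8) − (+19.6) = -3.8 kcal/mol

ΔHrxn = -3.8 kcal/mol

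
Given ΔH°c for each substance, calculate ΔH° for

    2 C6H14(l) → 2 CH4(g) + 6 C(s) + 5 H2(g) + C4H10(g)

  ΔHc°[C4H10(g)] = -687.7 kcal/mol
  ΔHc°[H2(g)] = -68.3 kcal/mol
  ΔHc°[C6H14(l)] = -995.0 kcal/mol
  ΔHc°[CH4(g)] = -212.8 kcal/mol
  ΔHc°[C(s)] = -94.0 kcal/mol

With combustion enthalpies, reactants minus products:
= [2·(-995.0)] − [2·(-212.8) + 6·(-94.0) + 5·(-68.3) + 1·(-687.7)]
= 28.8 kcal/mol

ΔH° = 28.8 kcal/mol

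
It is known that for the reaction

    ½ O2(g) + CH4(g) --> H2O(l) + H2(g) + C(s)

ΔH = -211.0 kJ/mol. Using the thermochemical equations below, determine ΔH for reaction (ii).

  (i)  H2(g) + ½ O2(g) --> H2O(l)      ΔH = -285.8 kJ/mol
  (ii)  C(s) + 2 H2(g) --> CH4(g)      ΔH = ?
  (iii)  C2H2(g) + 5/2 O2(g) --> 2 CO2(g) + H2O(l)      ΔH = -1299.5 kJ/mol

(i) as written: -285.8 kJ/mol
(ii) reversed: contributes −x
(iii): not needed.
-211.0 = (-285.8) − x
x = (-211.0 − (-285.8)) / (-1) = -74.8 kJ/mol

ΔH = -74.8 kJ/mol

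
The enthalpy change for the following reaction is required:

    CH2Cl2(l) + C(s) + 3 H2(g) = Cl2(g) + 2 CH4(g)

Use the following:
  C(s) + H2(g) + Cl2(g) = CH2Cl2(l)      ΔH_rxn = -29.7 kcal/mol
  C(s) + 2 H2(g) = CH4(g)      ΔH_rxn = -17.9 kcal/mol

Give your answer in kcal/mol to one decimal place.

ΔH_rxn = -6.1 kcal/mol

equation 1 reversed (reverse to put CH2Cl2(l) on the reactant side): +29.7 kcal/mol
equation 2 × 2 (×2 to match 2 CH4(g) in the target): (2)·(-17.9) = -35.8 kcal/mol
ΔH_rxn = (+29.7) + (-35.8) = -6.1 kcal/mol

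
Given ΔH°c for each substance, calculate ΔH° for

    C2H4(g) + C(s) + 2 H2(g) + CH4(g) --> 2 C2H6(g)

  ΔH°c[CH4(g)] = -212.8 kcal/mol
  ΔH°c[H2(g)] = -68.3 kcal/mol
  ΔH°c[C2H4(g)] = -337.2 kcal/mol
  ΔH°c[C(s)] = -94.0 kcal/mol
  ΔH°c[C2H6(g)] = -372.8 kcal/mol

ΔH° = -35.0 kcal/mol

With combustion enthalpies, reactants minus products:
= [1·(-337.2) + 1·(-94.0) + 2·(-68.3) + 1·(-212.8)] − [2·(-372.8)]
= -35.0 kcal/mol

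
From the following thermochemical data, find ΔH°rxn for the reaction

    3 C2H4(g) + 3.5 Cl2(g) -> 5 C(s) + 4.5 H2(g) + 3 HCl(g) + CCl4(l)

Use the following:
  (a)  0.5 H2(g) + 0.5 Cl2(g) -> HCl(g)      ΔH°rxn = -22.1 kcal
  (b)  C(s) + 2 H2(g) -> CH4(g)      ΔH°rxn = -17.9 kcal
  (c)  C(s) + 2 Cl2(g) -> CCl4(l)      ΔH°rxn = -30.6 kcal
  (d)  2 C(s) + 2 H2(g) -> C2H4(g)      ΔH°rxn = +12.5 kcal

ΔH°rxn = -134.4 kcal

(a) × 3 (scale by 3 for the 3 HCl(g)): (3)·(-22.1) = -66.3 kcal
(b): not needed (CH4(g) appears nowhere else).
(c) as written (CCl4(l) already on the product side): -30.6 kcal
(d) reversed and × 3 (C2H4(g) must end up as a reactant; ×3 to match 3 C2H4(g) in the target): (-3)·(+12.5) = -37.5 kcal
ΔH°rxn = (3)·(-22.1) + (1)·(-30.6) + (-3)·(+12.5) = -134.4 kcal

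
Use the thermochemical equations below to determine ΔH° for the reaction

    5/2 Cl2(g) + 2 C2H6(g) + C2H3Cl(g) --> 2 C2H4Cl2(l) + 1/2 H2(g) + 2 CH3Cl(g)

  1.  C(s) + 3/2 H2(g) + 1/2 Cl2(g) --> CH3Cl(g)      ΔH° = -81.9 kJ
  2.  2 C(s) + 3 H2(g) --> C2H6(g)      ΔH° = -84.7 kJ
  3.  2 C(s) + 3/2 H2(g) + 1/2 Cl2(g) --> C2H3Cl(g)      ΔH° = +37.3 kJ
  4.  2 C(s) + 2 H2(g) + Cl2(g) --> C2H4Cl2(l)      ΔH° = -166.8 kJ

eq. 1 × 2 (scale by 2 for the 2 CH3Cl(g)): (2)·(-81.9) = -163.8 kJ
eq. 2 reversed and × 2 (reverse to put C2H6(g) on the reactant side; scale by 2 for the 2 C2H6(g)): (-2)·(-84.7) = +169.4 kJ
eq. 3 reversed (C2H3Cl(g) must end up as a reactant): -37.3 kJ
eq. 4 × 2 (scale by 2 for the 2 C2H4Cl2(l)): (2)·(-166.8) = -333.6 kJ
Summing the manipulated equations, ΔH° = (-163.8) + (+169.4) + (-37.3) + (-333.6) = -365.3 kJ

ΔH° = -365.3 kJ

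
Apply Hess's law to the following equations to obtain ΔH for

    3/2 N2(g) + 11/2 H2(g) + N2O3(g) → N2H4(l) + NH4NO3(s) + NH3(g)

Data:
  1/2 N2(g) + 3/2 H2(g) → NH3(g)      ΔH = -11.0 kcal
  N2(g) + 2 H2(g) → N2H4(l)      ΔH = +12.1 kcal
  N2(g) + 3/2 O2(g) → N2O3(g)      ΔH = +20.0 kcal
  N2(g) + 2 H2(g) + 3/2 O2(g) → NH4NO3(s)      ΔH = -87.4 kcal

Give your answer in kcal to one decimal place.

ΔH = -106.3 kcal

equation 1 as written: -11.0 kcal
equation 2 as written: +12.1 kcal
equation 3 reversed: -20.0 kcal
equation 4 as written: -87.4 kcal
Since enthalpy is a state function, ΔH = (-11.0) + (+12.1) + (-20.0) + (-87.4) = -106.3 kcal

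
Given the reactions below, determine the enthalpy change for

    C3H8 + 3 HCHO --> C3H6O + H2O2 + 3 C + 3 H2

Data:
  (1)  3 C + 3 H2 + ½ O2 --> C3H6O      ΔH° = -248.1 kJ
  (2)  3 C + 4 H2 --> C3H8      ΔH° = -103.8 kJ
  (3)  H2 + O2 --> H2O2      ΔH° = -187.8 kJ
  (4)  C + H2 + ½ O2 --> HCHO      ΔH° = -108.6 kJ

ΔH° = -6.3 kJ

(1) as written: -248.1 kJ
(2) reversed: +103.8 kJ
(3) as written: -187.8 kJ
(4) reversed and × 3: (-3)·(-108.6) = +325.8 kJ
ΔH° = (1)·(-248.1) + (-1)·(-103.8) + (1)·(-187.8) + (-3)·(-108.6) = -6.3 kJ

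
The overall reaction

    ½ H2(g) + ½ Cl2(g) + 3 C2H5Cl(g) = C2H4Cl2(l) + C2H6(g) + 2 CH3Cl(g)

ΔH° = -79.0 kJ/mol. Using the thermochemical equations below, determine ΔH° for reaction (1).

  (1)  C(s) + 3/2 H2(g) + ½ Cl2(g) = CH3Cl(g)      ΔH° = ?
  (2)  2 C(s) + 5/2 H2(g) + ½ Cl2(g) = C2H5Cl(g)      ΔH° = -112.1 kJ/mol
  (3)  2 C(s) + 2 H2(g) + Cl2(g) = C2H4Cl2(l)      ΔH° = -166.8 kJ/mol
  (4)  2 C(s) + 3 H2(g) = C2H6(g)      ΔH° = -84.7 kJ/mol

(1) × 2: contributes 2·x
(2) reversed and × 3: (-3)·(-112.1) = +336.3 kJ/mol
(3) as written: -166.8 kJ/mol
(4) as written: -84.7 kJ/mol
-79.0 = (+336.3) + (-166.8) + (-84.7) + 2·x
x = (-79.0 − (+84.8)) / (2) = -81.9 kJ/mol

ΔH° = -81.9 kJ/mol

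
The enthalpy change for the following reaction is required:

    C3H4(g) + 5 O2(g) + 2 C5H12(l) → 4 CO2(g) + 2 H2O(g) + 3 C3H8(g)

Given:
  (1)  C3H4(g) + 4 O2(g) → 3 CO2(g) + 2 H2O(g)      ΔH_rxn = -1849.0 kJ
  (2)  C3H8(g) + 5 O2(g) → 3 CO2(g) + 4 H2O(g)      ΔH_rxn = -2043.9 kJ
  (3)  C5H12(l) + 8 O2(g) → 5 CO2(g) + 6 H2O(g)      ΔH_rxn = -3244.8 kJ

ΔH_rxn = -2206.9 kJ

(1) as written (C3H4(g) already on the reactant side): -1849.0 kJ
(2) reversed and × 3 (reverse to put C3H8(g) on the product side; scale by 3 for the 3 C3H8(g)): (-3)·(-2043.9) = +6131.7 kJ
(3) × 2 (scale by 2 for the 2 C5H12(l)): (2)·(-3244.8) = -6489.6 kJ
Combining the equations, ΔH_rxn = (-1849.0) + (+6131.7) + (-6489.6) = -2206.9 kJ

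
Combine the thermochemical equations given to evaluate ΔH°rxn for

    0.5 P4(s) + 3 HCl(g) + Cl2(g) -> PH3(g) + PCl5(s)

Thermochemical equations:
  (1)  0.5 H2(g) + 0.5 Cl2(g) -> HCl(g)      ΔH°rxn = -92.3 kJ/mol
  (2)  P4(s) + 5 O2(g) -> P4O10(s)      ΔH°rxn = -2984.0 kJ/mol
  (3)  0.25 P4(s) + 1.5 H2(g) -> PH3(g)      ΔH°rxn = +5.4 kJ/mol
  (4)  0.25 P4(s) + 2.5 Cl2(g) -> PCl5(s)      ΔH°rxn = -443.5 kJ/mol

ΔH°rxn = -161.2 kJ/mol

(1) reversed and × 3 (HCl(g) must end up as a reactant; scale by 3 for the 3 HCl(g)): (-3)·(-92.3) = +276.9 kJ/mol
(2): not needed (O2(g) appears nowhere else).
(3) as written (PH3(g) already on the product side): +5.4 kJ/mol
(4) as written (PCl5(s) already on the product side): -443.5 kJ/mol
ΔH°rxn = (+276.9) + (+5.4) + (-443.5) = -161.2 kJ/mol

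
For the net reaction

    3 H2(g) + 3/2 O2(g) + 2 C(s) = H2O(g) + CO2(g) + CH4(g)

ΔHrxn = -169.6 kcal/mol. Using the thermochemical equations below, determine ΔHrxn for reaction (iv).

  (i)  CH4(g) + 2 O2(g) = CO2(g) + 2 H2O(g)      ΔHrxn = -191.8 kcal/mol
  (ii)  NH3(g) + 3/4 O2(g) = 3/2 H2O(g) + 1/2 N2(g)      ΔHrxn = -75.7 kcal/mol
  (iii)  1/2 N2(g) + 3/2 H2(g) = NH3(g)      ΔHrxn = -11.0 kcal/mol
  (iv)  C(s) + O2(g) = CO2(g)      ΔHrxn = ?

ΔHrxn = -94.0 kcal/mol

(i) reversed (CH4(g) must end up as a product): +191.8 kcal/mol
(ii) × 2: (2)·(-75.7) = -151.4 kcal/mol
(iii) × 2 (×2 to match 3 H2(g) in the target): (2)·(-11.0) = -22.0 kcal/mol
(iv) × 2 (×2 to match 2 C(s) in the target): contributes 2·x
-169.6 = (+191.8) + (-151.4) + (-22.0) + 2·x
x = (-169.6 − (+18.4)) / (2) = -94.0 kcal/mol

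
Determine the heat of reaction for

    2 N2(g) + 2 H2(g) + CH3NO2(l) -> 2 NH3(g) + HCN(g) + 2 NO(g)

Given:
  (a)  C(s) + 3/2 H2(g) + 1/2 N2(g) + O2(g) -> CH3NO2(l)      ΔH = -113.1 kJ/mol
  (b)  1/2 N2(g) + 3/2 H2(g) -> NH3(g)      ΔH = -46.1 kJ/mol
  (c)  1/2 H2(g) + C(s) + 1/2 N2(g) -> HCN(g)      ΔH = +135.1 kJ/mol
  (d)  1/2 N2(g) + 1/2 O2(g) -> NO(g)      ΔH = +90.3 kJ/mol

(a) reversed: +113.1 kJ/mol
(b) × 2: (2)·(-46.1) = -92.2 kJ/mol
(c) as written: +135.1 kJ/mol
(d) × 2: (2)·(+90.3) = +180.6 kJ/mol
Combining the equations, ΔH = (+113.1) + (-92.2) + (+135.1) + (+180.6) = 336.6 kJ/mol

ΔH = 336.6 kJ/mol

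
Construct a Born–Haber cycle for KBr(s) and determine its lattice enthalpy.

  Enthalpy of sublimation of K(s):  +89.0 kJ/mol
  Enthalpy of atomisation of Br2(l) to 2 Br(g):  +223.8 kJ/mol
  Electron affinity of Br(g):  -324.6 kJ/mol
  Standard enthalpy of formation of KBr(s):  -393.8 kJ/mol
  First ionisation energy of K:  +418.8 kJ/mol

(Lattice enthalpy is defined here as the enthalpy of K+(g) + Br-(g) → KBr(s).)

ΔHf° = 1·ΔHsub + 1·(ΣIE) + 1/2·D(Br2) + 1·EA + U
-393.8 = 1·(+89.0) + 1·(+418.8) + 1/2·(+223.8) + 1·(-324.6) + U
U = -393.8 − (+295.1) = -688.9 kJ/mol

U = -688.9 kJ/mol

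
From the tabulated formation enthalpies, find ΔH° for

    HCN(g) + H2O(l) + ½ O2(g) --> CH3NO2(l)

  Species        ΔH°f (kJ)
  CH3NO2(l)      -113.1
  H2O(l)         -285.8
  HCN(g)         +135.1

ΔH° = 37.6 kJ

Products: 1·(-113.1) = -113.1
Reactants: 1·(+135.1) + 1·(-285.8) + 1/2·(+0.0) = -150.7
ΔH° = (-113.1) − (-150.7) = 37.6 kJ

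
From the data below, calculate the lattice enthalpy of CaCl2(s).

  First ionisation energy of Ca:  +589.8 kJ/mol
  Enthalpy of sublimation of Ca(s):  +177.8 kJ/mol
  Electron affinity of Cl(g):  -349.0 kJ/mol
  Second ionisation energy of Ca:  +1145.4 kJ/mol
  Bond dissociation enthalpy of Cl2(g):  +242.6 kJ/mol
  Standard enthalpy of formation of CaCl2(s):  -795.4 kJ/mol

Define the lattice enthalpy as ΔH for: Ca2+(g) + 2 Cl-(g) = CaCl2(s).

U = -2253.0 kJ/mol

ΔHf° = 1·ΔHsub + 1·(ΣIE) + 1·D(Cl2) + 2·EA + U
-795.4 = 1·(+177.8) + 1·(+1735.2) + 1·(+242.6) + 2·(-349.0) + U
U = -795.4 − (+1457.6) = -2253.0 kJ/mol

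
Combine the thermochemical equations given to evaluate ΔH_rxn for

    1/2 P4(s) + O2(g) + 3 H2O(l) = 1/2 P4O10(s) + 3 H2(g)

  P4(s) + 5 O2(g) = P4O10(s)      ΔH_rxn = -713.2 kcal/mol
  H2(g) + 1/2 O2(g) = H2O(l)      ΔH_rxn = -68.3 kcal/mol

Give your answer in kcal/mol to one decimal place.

ΔH_rxn = -151.7 kcal/mol

equation 1 × 1/2 (scale by 1/2 for the 1/2 P4O10(s)): (1/2)·(-713.2) = -356.6 kcal/mol
equation 2 reversed and × 3 (H2O(l) must end up as a reactant; ×3 to match 3 H2O(l) in the target): (-3)·(-68.3) = +204.9 kcal/mol
Summing the manipulated equations, ΔH_rxn = (-356.6) + (+204.9) = -151.7 kcal/mol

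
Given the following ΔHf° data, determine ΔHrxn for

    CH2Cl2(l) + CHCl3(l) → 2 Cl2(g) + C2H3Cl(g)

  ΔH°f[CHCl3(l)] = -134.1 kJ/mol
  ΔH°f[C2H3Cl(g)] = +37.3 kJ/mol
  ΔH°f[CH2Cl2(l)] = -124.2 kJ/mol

ΔHrxn = 295.6 kJ/mol

Products: 2·(+0.0) + 1·(+37.3) = +37.3
Reactants: 1·(-124.2) + 1·(-134.1) = -258.3
ΔHrxn = (+37.3) − (-258.3) = 295.6 kJ/mol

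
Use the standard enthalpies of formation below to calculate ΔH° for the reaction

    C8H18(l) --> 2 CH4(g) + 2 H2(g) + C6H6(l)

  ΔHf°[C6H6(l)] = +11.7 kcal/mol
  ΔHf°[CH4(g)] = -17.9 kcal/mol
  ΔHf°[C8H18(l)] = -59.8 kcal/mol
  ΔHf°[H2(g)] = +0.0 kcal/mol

ΔH° = 35.7 kcal/mol

Products: 2·(-17.9) + 2·(+0.0) + 1·(+11.7) = -24.1
Reactants: 1·(-59.8) = -59.8
ΔH° = (-24.1) − (-59.8) = 35.7 kcal/mol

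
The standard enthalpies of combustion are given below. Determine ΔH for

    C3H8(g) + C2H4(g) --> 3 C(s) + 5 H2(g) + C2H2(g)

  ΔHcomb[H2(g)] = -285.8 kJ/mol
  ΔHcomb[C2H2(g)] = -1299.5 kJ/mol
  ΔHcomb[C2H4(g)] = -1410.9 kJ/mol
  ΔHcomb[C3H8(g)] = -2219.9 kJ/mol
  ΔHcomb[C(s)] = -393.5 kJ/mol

ΔH = 278.2 kJ/mol

With combustion enthalpies, reactants minus products:
= [1·(-2219.9) + 1·(-1410.9)] − [3·(-393.5) + 5·(-285.8) + 1·(-1299.5)]
= 278.2 kJ/mol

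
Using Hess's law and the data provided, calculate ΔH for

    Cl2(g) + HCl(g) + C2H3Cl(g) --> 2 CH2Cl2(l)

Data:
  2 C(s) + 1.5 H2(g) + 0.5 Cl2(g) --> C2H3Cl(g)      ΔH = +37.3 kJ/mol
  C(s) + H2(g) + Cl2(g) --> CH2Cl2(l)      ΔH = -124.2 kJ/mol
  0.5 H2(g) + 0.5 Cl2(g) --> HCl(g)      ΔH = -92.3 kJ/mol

ΔH = -193.4 kJ/mol

equation 1 reversed (reverse to put C2H3Cl(g) on the reactant side): -37.3 kJ/mol
equation 2 × 2 (scale by 2 for the 2 CH2Cl2(l)): (2)·(-124.2) = -248.4 kJ/mol
equation 3 reversed (reverse to put HCl(g) on the reactant side): +92.3 kJ/mol
Since enthalpy is a state function, ΔH = (-1)·(+37.3) + (2)·(-124.2) + (-1)·(-92.3) = -193.4 kJ/mol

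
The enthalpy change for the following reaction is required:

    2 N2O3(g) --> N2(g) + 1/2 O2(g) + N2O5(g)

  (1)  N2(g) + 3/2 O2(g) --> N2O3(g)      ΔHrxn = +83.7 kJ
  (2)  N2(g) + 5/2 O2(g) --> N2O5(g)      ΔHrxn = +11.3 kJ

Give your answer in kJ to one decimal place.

ΔHrxn = -156.1 kJ

(1) reversed and × 2: (-2)·(+83.7) = -167.4 kJ
(2) as written: +11.3 kJ
ΔHrxn = (-2)·(+83.7) + (1)·(+11.3) = -156.1 kJ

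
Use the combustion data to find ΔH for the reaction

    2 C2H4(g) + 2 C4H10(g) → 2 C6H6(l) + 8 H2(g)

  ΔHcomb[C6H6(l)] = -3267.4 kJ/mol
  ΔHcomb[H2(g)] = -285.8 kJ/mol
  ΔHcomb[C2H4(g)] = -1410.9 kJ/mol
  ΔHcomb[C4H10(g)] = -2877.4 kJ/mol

ΔH = 244.6 kJ/mol

With combustion enthalpies, reactants minus products:
= [2·(-1410.9) + 2·(-2877.4)] − [2·(-3267.4) + 8·(-285.8)]
= 244.6 kJ/mol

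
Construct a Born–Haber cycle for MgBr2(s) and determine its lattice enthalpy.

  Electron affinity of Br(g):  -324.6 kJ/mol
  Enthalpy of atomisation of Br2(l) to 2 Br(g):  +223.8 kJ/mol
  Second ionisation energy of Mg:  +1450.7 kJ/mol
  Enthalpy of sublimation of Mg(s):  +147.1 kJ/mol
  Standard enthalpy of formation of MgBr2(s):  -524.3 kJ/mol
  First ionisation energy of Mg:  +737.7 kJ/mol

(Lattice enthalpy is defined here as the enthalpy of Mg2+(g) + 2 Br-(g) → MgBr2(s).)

U = -2434.4 kJ/mol

ΔHf° = 1·ΔHsub + 1·(ΣIE) + 1·D(Br2) + 2·EA + U
-524.3 = 1·(+147.1) + 1·(+2188.4) + 1·(+223.8) + 2·(-324.6) + U
U = -524.3 − (+1910.1) = -2434.4 kJ/mol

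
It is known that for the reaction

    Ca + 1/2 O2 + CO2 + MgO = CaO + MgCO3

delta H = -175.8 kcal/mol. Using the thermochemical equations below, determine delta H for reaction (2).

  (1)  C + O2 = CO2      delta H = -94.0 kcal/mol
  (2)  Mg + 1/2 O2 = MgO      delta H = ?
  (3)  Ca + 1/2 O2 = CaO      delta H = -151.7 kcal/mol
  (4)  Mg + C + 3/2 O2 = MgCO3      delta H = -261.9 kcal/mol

(1) reversed (CO2 must end up as a reactant): +94.0 kcal/mol
(2) reversed (MgO must end up as a reactant): contributes −x
(3) as written (CaO already on the product side): -151.7 kcal/mol
(4) as written (MgCO3 already on the product side): -261.9 kcal/mol
-175.8 = (+94.0) + (-151.7) + (-261.9) − x
x = (-175.8 − (-319.6)) / (-1) = -143.8 kcal/mol

delta H = -143.8 kcal/mol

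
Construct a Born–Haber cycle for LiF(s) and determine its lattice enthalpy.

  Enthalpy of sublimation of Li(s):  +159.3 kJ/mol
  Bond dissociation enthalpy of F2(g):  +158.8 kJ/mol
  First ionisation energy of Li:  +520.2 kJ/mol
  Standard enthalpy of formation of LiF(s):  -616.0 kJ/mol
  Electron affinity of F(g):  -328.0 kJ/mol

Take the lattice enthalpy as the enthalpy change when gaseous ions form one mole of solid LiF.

ΔHf° = 1·ΔHsub + 1·(ΣIE) + 1/2·D(F2) + 1·EA + U
-616.0 = 1·(+159.3) + 1·(+520.2) + 1/2·(+158.8) + 1·(-328.0) + U
U = -616.0 − (+430.9) = -1046.9 kJ/mol

U = -1046.9 kJ/mol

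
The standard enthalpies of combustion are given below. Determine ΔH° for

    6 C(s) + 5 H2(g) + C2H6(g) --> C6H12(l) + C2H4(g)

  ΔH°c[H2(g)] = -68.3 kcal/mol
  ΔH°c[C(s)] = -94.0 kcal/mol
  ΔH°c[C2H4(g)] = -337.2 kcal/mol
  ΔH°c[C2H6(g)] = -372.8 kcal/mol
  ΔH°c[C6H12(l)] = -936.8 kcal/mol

ΔH° = -4.3 kcal/mol

With combustion enthalpies, reactants minus products:
= [6·(-94.0) + 5·(-68.3) + 1·(-372.8)] − [1·(-936.8) + 1·(-337.2)]
= -4.3 kcal/mol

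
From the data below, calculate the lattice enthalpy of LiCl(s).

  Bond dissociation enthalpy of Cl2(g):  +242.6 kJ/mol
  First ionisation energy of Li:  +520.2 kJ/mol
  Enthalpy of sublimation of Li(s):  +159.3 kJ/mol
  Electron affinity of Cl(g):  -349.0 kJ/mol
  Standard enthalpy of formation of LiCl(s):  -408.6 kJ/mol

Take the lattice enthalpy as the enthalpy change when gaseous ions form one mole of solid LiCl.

U = -860.4 kJ/mol

ΔHf° = 1·ΔHsub + 1·(ΣIE) + 1/2·D(Cl2) + 1·EA + U
-408.6 = 1·(+159.3) + 1·(+520.2) + 1/2·(+242.6) + 1·(-349.0) + U
U = -408.6 − (+451.8) = -860.4 kJ/mol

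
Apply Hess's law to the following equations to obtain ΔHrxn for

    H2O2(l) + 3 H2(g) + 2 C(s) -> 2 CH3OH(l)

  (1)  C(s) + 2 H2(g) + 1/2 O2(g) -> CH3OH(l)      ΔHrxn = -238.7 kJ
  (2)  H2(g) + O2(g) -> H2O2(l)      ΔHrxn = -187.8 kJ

(1) × 2 (×2 to match 2 CH3OH(l) in the target): (2)·(-238.7) = -477.4 kJ
(2) reversed (reverse to put H2O2(l) on the reactant side): +187.8 kJ
Combining the equations, ΔHrxn = (2)·(-238.7) + (-1)·(-187.8) = -289.6 kJ

ΔHrxn = -289.6 kJ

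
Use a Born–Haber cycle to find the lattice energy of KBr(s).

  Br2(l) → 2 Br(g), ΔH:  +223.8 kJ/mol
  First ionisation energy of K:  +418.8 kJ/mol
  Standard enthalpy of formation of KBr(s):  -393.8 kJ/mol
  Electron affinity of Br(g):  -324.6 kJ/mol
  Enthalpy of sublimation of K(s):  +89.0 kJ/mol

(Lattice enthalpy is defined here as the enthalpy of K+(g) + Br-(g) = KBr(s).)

ΔHf° = 1·ΔHsub + 1·(ΣIE) + 1/2·D(Br2) + 1·EA + U
-393.8 = 1·(+89.0) + 1·(+418.8) + 1/2·(+223.8) + 1·(-324.6) + U
U = -393.8 − (+295.1) = -688.9 kJ/mol

U = -688.9 kJ/mol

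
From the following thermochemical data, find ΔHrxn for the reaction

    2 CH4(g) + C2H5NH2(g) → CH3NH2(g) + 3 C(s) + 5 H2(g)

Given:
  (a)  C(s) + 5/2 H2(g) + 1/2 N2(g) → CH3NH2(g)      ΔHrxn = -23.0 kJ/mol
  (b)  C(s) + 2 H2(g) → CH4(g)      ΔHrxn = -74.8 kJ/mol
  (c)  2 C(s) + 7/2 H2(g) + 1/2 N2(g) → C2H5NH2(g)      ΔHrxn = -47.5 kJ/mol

(a) as written (CH3NH2(g) already on the product side): -23.0 kJ/mol
(b) reversed and × 2 (reverse to put CH4(g) on the reactant side; scale by 2 for the 2 CH4(g)): (-2)·(-74.8) = +149.6 kJ/mol
(c) reversed (reverse to put C2H5NH2(g) on the reactant side): +47.5 kJ/mol
ΔHrxn = (1)·(-23.0) + (-2)·(-74.8) + (-1)·(-47.5) = 174.1 kJ/mol

ΔHrxn = 174.1 kJ/mol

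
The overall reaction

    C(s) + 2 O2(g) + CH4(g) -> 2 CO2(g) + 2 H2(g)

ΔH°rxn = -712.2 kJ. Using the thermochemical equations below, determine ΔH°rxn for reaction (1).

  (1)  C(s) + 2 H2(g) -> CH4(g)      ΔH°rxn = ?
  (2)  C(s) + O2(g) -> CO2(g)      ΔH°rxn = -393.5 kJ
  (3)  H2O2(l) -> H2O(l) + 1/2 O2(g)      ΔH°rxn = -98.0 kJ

(1) reversed (CH4(g) must end up as a reactant): contributes −x
(2) × 2 (×2 to match 2 CO2(g) in the target): (2)·(-393.5) = -787.0 kJ
(3): not needed (H2O(l) appears nowhere else).
-712.2 = (-787.0) − x
x = (-712.2 − (-787.0)) / (-1) = -74.8 kJ

ΔH°rxn = -74.8 kJ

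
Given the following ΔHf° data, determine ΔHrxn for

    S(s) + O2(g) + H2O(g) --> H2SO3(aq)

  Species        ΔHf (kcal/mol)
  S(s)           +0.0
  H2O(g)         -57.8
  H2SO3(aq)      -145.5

ΔHrxn = -87.7 kcal/mol

Products: 1·(-145.5) = -145.5
Reactants: 1·(+0.0) + 1·(+0.0) + 1·(-57.8) = -57.8
ΔHrxn = (-145.5) − (-57.8) = -87.7 kcal/mol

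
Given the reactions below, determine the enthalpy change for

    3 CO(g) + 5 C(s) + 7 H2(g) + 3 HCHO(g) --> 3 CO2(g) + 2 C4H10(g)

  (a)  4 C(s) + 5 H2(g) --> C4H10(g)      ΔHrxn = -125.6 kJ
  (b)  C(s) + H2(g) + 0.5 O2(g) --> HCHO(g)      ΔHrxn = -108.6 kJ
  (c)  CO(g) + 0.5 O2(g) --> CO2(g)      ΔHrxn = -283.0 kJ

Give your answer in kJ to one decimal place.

ΔHrxn = -774.4 kJ

(a) × 2 (scale by 2 for the 2 C4H10(g)): (2)·(-125.6) = -251.2 kJ
(b) reversed and × 3 (reverse to put HCHO(g) on the reactant side; ×3 to match 3 HCHO(g) in the target): (-3)·(-108.6) = +325.8 kJ
(c) × 3 (scale by 3 for the 3 CO(g)): (3)·(-283.0) = -849.0 kJ
Summing the manipulated equations, ΔHrxn = (2)·(-125.6) + (-3)·(-108.6) + (3)·(-283.0) = -774.4 kJ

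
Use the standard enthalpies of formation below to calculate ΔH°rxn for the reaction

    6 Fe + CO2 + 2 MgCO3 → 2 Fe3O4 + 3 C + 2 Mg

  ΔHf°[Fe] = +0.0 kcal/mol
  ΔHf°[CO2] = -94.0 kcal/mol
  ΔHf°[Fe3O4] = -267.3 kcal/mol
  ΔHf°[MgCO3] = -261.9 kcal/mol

ΔH°rxn = 83.2 kcal/mol

Products: 2·(-267.3) + 3·(+0.0) + 2·(+0.0) = -534.6
Reactants: 6·(+0.0) + 1·(-94.0) + 2·(-261.9) = -617.8
ΔH°rxn = (-534.6) − (-617.8) = 83.2 kcal/mol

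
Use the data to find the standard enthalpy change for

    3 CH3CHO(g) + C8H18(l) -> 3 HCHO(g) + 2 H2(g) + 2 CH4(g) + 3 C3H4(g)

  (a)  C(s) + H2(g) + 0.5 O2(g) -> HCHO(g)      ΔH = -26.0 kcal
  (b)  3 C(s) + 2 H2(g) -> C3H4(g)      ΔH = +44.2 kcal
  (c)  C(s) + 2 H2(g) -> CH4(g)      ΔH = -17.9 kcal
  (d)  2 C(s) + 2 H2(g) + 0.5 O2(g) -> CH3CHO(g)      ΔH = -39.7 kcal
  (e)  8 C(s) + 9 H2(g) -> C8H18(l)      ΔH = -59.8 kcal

(a) × 3: (3)·(-26.0) = -78.0 kcal
(b) × 3: (3)·(+44.2) = +132.6 kcal
(c) × 2: (2)·(-17.9) = -35.8 kcal
(d) reversed and × 3: (-3)·(-39.7) = +119.1 kcal
(e) reversed: +59.8 kcal
Since enthalpy is a state function, ΔH = (-78.0) + (+132.6) + (-35.8) + (+119.1) + (+59.8) = 197.7 kcal

ΔH = 197.7 kcal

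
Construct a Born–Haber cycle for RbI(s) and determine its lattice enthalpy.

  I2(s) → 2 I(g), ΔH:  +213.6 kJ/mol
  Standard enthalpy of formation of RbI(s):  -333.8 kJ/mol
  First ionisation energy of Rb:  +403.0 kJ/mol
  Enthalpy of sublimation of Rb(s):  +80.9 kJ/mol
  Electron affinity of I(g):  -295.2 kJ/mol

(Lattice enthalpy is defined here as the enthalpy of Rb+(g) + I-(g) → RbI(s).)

U = -629.3 kJ/mol

ΔHf° = 1·ΔHsub + 1·(ΣIE) + 1/2·D(I2) + 1·EA + U
-333.8 = 1·(+80.9) + 1·(+403.0) + 1/2·(+213.6) + 1·(-295.2) + U
U = -333.8 − (+295.5) = -629.3 kJ/mol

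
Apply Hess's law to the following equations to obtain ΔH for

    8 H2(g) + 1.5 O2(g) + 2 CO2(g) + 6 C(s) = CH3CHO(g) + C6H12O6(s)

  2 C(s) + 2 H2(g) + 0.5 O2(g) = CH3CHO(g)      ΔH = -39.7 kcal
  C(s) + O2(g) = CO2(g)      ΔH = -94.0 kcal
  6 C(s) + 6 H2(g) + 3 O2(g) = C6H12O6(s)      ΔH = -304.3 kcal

equation 1 as written: -39.7 kcal
equation 2 reversed and × 2: (-2)·(-94.0) = +188.0 kcal
equation 3 as written: -304.3 kcal
Summing the manipulated equations, ΔH = (-39.7) + (+188.0) + (-304.3) = -156.0 kcal

ΔH = -156.0 kcal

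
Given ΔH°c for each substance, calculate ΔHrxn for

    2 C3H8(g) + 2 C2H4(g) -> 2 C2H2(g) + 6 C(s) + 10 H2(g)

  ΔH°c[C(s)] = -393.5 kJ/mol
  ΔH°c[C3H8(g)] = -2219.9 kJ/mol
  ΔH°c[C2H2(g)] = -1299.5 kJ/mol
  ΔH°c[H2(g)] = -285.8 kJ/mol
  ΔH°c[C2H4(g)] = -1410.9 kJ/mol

ΔHrxn = 556.4 kJ/mol

With combustion enthalpies, reactants minus products:
= [2·(-2219.9) + 2·(-1410.9)] − [2·(-1299.5) + 6·(-393.5) + 10·(-285.8)]
= 556.4 kJ/mol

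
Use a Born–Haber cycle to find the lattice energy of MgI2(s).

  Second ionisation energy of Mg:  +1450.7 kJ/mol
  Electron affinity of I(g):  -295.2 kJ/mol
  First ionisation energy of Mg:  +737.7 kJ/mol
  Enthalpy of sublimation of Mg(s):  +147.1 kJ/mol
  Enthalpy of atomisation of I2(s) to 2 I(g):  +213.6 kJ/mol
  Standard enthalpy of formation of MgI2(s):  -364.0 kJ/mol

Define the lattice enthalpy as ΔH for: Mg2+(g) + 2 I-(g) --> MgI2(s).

U = -2322.7 kJ/mol

ΔHf° = 1·ΔHsub + 1·(ΣIE) + 1·D(I2) + 2·EA + U
-364.0 = 1·(+147.1) + 1·(+2188.4) + 1·(+213.6) + 2·(-295.2) + U
U = -364.0 − (+1958.7) = -2322.7 kJ/mol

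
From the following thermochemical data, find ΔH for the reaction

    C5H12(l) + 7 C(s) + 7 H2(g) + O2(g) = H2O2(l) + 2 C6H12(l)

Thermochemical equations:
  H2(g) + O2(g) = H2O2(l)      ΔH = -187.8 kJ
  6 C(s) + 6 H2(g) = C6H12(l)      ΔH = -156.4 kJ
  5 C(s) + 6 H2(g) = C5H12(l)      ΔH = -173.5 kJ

ΔH = -327.1 kJ

equation 1 as written (H2O2(l) already on the product side): -187.8 kJ
equation 2 × 2 (scale by 2 for the 2 C6H12(l)): (2)·(-156.4) = -312.8 kJ
equation 3 reversed (reverse to put C5H12(l) on the reactant side): +173.5 kJ
ΔH = (1)·(-187.8) + (2)·(-156.4) + (-1)·(-173.5) = -327.1 kJ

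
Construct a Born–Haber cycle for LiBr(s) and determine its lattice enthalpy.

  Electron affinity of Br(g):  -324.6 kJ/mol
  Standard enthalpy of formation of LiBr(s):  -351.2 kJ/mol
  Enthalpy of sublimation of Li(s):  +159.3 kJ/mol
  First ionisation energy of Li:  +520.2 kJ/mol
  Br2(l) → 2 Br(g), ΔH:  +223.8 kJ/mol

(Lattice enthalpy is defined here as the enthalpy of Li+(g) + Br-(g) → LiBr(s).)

U = -818.0 kJ/mol

ΔHf° = 1·ΔHsub + 1·(ΣIE) + 1/2·D(Br2) + 1·EA + U
-351.2 = 1·(+159.3) + 1·(+520.2) + 1/2·(+223.8) + 1·(-324.6) + U
U = -351.2 − (+466.8) = -818.0 kJ/mol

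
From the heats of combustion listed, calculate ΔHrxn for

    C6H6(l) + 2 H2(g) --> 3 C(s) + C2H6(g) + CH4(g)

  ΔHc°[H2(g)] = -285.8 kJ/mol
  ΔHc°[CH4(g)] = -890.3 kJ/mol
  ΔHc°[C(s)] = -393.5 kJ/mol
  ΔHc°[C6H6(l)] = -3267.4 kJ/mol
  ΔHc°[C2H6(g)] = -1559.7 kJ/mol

ΔHrxn = -208.5 kJ/mol

With combustion enthalpies, reactants minus products:
= [1·(-3267.4) + 2·(-285.8)] − [3·(-393.5) + 1·(-1559.7) + 1·(-890.3)]
= -208.5 kJ/mol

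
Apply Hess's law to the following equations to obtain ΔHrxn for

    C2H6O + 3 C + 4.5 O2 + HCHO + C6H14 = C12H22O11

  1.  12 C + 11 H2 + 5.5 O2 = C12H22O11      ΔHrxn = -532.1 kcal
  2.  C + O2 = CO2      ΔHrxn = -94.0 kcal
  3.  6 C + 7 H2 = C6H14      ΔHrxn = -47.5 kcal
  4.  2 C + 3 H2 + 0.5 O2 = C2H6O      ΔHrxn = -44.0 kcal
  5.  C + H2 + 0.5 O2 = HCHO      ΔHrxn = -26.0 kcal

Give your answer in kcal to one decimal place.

ΔHrxn = -414.6 kcal

eq. 1 as written (C12H22O11 already on the product side): -532.1 kcal
eq. 2: not needed (CO2 appears nowhere else).
eq. 3 reversed (C6H14 must end up as a reactant): +47.5 kcal
eq. 4 reversed (reverse to put C2H6O on the reactant side): +44.0 kcal
eq. 5 reversed (reverse to put HCHO on the reactant side): +26.0 kcal
Combining the equations, ΔHrxn = (1)·(-532.1) + (-1)·(-47.5) + (-1)·(-44.0) + (-1)·(-26.0) = -414.6 kcal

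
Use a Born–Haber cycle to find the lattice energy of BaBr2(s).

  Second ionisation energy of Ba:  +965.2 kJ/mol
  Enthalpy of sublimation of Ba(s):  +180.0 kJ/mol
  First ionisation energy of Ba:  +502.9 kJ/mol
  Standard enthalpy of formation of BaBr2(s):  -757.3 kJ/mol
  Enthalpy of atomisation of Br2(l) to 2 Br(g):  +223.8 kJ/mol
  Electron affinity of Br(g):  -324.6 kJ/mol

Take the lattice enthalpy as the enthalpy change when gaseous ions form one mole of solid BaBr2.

ΔHf° = 1·ΔHsub + 1·(ΣIE) + 1·D(Br2) + 2·EA + U
-757.3 = 1·(+180.0) + 1·(+1468.1) + 1·(+223.8) + 2·(-324.6) + U
U = -757.3 − (+1222.7) = -1980.0 kJ/mol

U = -1980.0 kJ/mol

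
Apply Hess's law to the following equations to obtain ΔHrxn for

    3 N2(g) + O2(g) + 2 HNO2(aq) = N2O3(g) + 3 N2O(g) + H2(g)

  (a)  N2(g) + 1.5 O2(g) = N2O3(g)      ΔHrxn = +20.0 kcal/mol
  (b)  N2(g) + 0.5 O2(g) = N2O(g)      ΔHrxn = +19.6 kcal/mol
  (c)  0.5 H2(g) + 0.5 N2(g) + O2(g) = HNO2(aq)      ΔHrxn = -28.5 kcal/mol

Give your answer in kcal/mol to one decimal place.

(a) as written (N2O3(g) already on the product side): +20.0 kcal/mol
(b) × 3 (×3 to match 3 N2O(g) in the target): (3)·(+19.6) = +58.8 kcal/mol
(c) reversed and × 2 (HNO2(aq) must end up as a reactant; ×2 to match 2 HNO2(aq) in the target): (-2)·(-28.5) = +57.0 kcal/mol
ΔHrxn = (1)·(+20.0) + (3)·(+19.6) + (-2)·(-28.5) = 135.8 kcal/mol

ΔHrxn = 135.8 kcal/mol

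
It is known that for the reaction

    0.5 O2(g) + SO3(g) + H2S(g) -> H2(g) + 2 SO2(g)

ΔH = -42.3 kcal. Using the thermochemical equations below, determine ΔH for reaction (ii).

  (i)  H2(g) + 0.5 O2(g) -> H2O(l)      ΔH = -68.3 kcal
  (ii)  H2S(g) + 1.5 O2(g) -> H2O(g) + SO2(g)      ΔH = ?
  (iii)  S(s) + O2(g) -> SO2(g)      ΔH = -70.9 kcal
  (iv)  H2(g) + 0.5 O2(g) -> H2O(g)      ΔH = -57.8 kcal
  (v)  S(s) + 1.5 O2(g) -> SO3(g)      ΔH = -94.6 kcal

(i): not needed (H2O(l) appears nowhere else).
(ii) as written (H2S(g) already on the reactant side): contributes x
(iii) as written: -70.9 kcal
(iv) reversed: +57.8 kcal
(v) reversed (SO3(g) must end up as a reactant): +94.6 kcal
-42.3 = (-70.9) + (+57.8) + (+94.6) + x
x = (-42.3 − (+81.5)) / (1) = -123.8 kcal

ΔH = -123.8 kcal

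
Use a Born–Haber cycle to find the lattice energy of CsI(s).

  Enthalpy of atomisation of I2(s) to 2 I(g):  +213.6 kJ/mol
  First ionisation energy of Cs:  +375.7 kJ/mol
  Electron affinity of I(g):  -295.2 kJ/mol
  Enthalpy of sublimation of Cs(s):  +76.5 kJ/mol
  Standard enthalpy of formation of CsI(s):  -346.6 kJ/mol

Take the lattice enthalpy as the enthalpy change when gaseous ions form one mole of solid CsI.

ΔHf° = 1·ΔHsub + 1·(ΣIE) + 1/2·D(I2) + 1·EA + U
-346.6 = 1·(+76.5) + 1·(+375.7) + 1/2·(+213.6) + 1·(-295.2) + U
U = -346.6 − (+263.8) = -610.4 kJ/mol

U = -610.4 kJ/mol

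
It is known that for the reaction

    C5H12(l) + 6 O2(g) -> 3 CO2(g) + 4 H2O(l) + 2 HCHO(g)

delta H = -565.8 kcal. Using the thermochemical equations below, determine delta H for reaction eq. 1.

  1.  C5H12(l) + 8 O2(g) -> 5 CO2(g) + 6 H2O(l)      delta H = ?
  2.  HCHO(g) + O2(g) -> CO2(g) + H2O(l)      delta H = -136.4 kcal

delta H = -838.6 kcal

eq. 1 as written (C5H12(l) already on the reactant side): contributes x
eq. 2 reversed and × 2 (HCHO(g) must end up as a product; ×2 to match 2 HCHO(g) in the target): (-2)·(-136.4) = +272.8 kcal
-565.8 = (+272.8) + x
x = (-565.8 − (+272.8)) / (1) = -838.6 kcal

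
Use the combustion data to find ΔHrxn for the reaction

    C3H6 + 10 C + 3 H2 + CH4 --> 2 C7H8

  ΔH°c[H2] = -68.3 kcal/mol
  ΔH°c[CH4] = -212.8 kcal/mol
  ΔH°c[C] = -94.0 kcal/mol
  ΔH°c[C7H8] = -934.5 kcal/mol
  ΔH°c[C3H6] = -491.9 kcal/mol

With combustion enthalpies, reactants minus products:
= [1·(-491.9) + 10·(-94.0) + 3·(-68.3) + 1·(-212.8)] − [2·(-934.5)]
= 19.4 kcal/mol

ΔHrxn = 19.4 kcal/mol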